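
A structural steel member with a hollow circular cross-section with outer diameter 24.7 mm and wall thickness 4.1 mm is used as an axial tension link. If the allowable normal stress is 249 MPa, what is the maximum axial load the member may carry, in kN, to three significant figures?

A = 265.3 mm².
P_max = σ_allow · A = 249 · 265.3 = 66070 N = 66.07 kN.

66.1 kN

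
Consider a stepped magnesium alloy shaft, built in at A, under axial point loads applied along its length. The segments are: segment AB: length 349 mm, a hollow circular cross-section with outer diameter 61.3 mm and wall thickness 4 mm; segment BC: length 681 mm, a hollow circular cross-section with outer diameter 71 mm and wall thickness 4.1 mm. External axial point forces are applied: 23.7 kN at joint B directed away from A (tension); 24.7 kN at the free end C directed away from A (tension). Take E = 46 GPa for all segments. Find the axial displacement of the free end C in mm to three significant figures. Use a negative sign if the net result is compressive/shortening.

0.934 mm

Internal axial forces (sectioning from the free end, tension +): N_BC = 24.7 kN, N_AB = 48.4 kN.
A_AB = 720.1 mm².
A_BC = 861.7 mm².
δ_AB = 48400·349/(720.1·46000) = 0.51 mm
δ_BC = 24700·681/(861.7·46000) = 0.4244 mm
δ = Σδ_i = 0.9343 mm.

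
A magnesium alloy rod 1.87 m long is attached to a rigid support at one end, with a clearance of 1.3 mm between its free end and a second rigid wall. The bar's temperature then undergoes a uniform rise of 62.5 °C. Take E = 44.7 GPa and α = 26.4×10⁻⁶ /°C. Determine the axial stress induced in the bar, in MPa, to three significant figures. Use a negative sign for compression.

Free thermal expansion αLΔT = 26.4e-6 · 1870 · 62.5 = 3.085 mm.
The walls engage after the gap closes; constrained expansion = 3.085 − 1.3 = 1.785 mm.
The walls impose strain ε = −(1.785)/1870 = -9.5481e-04; σ = Eε = 44700 · -9.5481e-04 = -42.68 MPa.

-42.7 MPa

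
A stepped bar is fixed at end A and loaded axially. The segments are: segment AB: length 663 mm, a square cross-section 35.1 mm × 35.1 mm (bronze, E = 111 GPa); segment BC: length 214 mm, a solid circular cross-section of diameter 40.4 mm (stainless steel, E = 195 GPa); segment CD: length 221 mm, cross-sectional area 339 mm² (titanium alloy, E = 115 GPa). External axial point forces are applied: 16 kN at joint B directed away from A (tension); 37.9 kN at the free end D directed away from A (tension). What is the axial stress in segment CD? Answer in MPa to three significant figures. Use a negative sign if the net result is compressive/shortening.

Internal axial forces (sectioning from the free end, tension +): N_CD = 37.9 kN, N_BC = 37.9 kN, N_AB = 53.9 kN.
σ_CD = N_CD/A_CD = 37900/339 = 111.8 MPa.

112 MPa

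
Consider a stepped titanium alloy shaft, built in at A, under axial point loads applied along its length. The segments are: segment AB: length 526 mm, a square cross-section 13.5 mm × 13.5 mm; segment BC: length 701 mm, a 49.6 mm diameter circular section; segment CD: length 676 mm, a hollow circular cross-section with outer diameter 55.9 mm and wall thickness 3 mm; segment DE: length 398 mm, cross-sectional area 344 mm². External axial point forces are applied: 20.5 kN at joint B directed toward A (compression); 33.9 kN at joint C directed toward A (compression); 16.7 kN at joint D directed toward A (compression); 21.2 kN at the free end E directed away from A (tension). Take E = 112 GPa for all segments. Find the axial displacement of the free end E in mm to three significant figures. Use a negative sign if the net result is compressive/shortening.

-1.11 mm

Internal axial forces (sectioning from the free end, tension +): N_DE = 21.2 kN, N_CD = 4.5 kN, N_BC = -29.4 kN, N_AB = -49.9 kN.
A_AB = 182.2 mm².
A_BC = 1932 mm².
A_CD = 498.6 mm².
δ_AB = -49900·526/(182.2·112000) = -1.286 mm
δ_BC = -29400·701/(1932·112000) = -0.09523 mm
δ_CD = 4500·676/(498.6·112000) = 0.05448 mm
δ_DE = 21200·398/(344·112000) = 0.219 mm
δ = Σδ_i = -1.108 mm.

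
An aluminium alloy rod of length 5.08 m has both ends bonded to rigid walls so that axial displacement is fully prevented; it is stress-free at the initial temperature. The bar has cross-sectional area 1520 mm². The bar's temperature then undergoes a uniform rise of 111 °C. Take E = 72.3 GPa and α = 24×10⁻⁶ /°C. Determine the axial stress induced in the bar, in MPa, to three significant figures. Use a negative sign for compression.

-193 MPa

Free thermal expansion αLΔT = 24e-6 · 5080 · 111 = 13.53 mm.
The walls impose strain ε = −(13.53)/5080 = -2.6640e-03; σ = Eε = 72300 · -2.6640e-03 = -192.6 MPa.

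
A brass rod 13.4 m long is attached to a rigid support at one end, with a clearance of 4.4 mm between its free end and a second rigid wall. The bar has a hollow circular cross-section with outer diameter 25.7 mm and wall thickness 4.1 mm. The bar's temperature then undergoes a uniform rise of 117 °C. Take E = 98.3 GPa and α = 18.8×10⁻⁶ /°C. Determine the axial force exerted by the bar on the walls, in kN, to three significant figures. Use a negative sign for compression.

-51.2 kN

Free thermal expansion αLΔT = 18.8e-6 · 13400 · 117 = 29.47 mm.
The walls engage after the gap closes; constrained expansion = 29.47 − 4.4 = 25.07 mm.
The walls impose strain ε = −(25.07)/13400 = -1.8712e-03; σ = Eε = 98300 · -1.8712e-03 = -183.9 MPa.
Wall reaction R = σ·A = -183.9·278.2 = -51180 N = -51.18 kN.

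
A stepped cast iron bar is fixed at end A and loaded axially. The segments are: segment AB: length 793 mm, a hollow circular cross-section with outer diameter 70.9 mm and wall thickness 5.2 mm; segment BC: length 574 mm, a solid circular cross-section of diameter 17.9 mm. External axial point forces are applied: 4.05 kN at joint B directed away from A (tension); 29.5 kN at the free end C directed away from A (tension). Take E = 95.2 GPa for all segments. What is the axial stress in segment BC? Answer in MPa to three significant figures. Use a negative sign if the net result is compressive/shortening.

117 MPa

Internal axial forces (sectioning from the free end, tension +): N_BC = 29.5 kN, N_AB = 33.55 kN.
A_BC = 251.6 mm².
σ_BC = N_BC/A_BC = 29500/251.6 = 117.2 MPa.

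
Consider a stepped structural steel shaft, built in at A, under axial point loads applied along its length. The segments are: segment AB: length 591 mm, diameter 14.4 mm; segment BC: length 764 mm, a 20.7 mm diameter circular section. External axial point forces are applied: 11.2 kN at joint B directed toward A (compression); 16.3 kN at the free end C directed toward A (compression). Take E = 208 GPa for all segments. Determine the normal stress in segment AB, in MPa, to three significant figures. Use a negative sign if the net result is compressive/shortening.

-169 MPa

Internal axial forces (sectioning from the free end, tension +): N_BC = -16.3 kN, N_AB = -27.5 kN.
A_AB = 162.9 mm².
σ_AB = N_AB/A_AB = -27500/162.9 = -168.9 MPa.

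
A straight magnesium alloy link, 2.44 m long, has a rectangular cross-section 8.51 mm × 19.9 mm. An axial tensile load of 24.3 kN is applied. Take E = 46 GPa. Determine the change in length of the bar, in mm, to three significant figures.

A = 169.3 mm².
δ_mech = NL/(AE) = 24300·2440/(169.3·46000) = 7.611 mm.

7.61 mm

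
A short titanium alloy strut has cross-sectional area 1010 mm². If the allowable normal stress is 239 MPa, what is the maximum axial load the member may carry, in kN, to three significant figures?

P_max = σ_allow · A = 239 · 1010 = 241400 N = 241.4 kN.

241 kN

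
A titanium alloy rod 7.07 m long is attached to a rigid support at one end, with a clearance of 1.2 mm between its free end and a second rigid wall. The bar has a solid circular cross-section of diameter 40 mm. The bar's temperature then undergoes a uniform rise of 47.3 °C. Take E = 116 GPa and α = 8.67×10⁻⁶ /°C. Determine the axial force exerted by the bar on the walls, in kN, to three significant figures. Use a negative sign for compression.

-35.0 kN

Free thermal expansion αLΔT = 8.67e-6 · 7070 · 47.3 = 2.899 mm.
The walls engage after the gap closes; constrained expansion = 2.899 − 1.2 = 1.699 mm.
The walls impose strain ε = −(1.699)/7070 = -2.4036e-04; σ = Eε = 116000 · -2.4036e-04 = -27.88 MPa.
Wall reaction R = σ·A = -27.88·1257 = -35040 N = -35.04 kN.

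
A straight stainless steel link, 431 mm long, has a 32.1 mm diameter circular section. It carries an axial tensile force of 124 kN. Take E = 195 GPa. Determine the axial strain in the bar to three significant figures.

A = 809.3 mm².
σ = N/A = 153.2 MPa; ε = σ/E = 153.2/195000 = 7.858e-04.

7.86e-04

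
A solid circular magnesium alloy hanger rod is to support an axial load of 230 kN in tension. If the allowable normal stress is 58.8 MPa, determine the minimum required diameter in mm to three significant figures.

70.6 mm

Required area A ≥ P/σ_allow = 230000/58.8 = 3912 mm².
For a solid circular section, d ≥ √(4A/π) = 70.57 mm.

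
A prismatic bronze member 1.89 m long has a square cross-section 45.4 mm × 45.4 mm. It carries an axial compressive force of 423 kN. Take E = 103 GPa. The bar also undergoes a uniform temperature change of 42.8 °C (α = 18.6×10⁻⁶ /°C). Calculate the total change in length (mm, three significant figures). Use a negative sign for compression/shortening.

A = 2061 mm².
δ_mech = NL/(AE) = -423000·1890/(2061·103000) = -3.766 mm.
δ_thermal = αLΔT = 18.6e-6·1890·42.8 = 1.505 mm.
δ = δ_mech + δ_thermal = -2.261 mm.

-2.26 mm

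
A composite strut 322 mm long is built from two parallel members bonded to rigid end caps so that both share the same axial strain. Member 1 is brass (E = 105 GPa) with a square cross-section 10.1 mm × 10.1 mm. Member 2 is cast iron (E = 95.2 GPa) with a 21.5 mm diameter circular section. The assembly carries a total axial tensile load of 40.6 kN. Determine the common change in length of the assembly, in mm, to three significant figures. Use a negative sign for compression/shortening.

A_1 = 102 mm².
A_2 = 363.1 mm².
Equal strain + equilibrium ⇒ each member carries load in proportion to AE: A₁E₁ = 10710000 N, A₂E₂ = 34560000 N, ΣAE = 45270000 N.
δ = PL/ΣAE = 40600·322/45270000 = 0.2888 mm.

0.289 mm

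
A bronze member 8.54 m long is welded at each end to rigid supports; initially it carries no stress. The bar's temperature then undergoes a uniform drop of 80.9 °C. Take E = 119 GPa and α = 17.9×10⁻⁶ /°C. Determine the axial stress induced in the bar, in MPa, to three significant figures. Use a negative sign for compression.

Free thermal expansion αLΔT = 17.9e-6 · 8540 · -80.9 = -12.37 mm.
The walls impose strain ε = −(-12.37)/8540 = 1.4481e-03; σ = Eε = 119000 · 1.4481e-03 = 172.3 MPa.

172 MPa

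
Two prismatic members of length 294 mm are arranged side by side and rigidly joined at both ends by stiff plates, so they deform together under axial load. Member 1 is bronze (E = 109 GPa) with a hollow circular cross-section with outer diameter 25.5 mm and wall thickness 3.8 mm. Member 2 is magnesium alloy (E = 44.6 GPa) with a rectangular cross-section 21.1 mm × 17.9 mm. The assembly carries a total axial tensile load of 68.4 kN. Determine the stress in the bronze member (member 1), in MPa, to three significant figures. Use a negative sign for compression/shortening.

A_1 = 259.1 mm².
A_2 = 377.7 mm².
Equal strain + equilibrium ⇒ each member carries load in proportion to AE: A₁E₁ = 28240000 N, A₂E₂ = 16840000 N, ΣAE = 45080000 N.
σ₁ = P·E₁/ΣAE = 68400·109000/45080000 = 165.4 MPa.

165 MPa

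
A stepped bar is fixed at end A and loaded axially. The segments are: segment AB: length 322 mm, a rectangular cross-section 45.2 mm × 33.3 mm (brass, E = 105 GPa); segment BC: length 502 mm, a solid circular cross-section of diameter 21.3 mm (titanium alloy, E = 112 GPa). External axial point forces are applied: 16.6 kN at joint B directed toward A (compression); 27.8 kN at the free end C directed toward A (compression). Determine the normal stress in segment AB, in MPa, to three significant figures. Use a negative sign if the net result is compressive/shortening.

Internal axial forces (sectioning from the free end, tension +): N_BC = -27.8 kN, N_AB = -44.4 kN.
A_AB = 1505 mm².
σ_AB = N_AB/A_AB = -44400/1505 = -29.5 MPa.

-29.5 MPa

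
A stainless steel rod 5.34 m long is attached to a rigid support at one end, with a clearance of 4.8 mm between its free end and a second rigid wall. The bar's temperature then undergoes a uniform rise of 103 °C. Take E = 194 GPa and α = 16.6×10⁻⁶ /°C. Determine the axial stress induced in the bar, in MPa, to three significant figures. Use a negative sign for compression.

Free thermal expansion αLΔT = 16.6e-6 · 5340 · 103 = 9.13 mm.
The walls engage after the gap closes; constrained expansion = 9.13 − 4.8 = 4.33 mm.
The walls impose strain ε = −(4.33)/5340 = -8.1092e-04; σ = Eε = 194000 · -8.1092e-04 = -157.3 MPa.

-157 MPa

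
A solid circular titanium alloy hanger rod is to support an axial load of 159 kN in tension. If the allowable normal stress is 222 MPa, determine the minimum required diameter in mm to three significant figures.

30.2 mm

Required area A ≥ P/σ_allow = 159000/222 = 716.2 mm².
For a solid circular section, d ≥ √(4A/π) = 30.2 mm.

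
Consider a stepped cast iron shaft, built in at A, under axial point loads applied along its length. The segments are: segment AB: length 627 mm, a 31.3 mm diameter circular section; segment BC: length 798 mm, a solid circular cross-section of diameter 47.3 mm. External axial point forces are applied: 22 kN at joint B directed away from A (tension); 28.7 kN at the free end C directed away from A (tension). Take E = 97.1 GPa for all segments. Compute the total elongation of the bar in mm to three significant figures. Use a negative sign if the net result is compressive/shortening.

Internal axial forces (sectioning from the free end, tension +): N_BC = 28.7 kN, N_AB = 50.7 kN.
A_AB = 769.4 mm².
A_BC = 1757 mm².
δ_AB = 50700·627/(769.4·97100) = 0.4255 mm
δ_BC = 28700·798/(1757·97100) = 0.1342 mm
δ = Σδ_i = 0.5597 mm.

0.560 mm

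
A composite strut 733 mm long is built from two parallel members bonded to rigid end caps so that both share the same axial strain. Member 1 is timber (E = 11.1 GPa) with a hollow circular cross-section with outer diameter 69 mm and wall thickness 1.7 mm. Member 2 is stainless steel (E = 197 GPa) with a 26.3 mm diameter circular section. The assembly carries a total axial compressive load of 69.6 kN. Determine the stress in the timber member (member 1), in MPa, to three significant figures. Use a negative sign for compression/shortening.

-6.96 MPa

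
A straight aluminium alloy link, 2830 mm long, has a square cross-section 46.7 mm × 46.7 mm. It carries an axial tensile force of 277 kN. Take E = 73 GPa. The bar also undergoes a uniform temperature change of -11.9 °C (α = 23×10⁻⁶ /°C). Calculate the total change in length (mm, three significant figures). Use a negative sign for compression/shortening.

A = 2181 mm².
δ_mech = NL/(AE) = 277000·2830/(2181·73000) = 4.924 mm.
δ_thermal = αLΔT = 23e-6·2830·-11.9 = -0.7746 mm.
δ = δ_mech + δ_thermal = 4.149 mm.

4.15 mm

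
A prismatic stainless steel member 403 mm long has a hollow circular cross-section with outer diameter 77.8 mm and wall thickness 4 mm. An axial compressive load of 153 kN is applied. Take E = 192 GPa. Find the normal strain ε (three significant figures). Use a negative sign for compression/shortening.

A = 927.4 mm².
σ = N/A = -165 MPa; ε = σ/E = -165/192000 = -8.593e-04.

-8.59e-04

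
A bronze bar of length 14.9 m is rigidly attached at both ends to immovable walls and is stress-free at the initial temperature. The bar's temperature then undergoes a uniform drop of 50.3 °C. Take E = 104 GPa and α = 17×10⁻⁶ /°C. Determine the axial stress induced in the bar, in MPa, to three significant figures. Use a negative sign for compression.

Free thermal expansion αLΔT = 17e-6 · 14900 · -50.3 = -12.74 mm.
The walls impose strain ε = −(-12.74)/14900 = 8.5510e-04; σ = Eε = 104000 · 8.5510e-04 = 88.93 MPa.

88.9 MPa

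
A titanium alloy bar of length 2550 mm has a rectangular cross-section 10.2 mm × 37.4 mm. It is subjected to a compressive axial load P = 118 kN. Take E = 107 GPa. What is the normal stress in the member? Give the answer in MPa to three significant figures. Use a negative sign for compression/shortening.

A = 381.5 mm².
σ = N/A = -118000/381.5 = -309.3 MPa.

-309 MPa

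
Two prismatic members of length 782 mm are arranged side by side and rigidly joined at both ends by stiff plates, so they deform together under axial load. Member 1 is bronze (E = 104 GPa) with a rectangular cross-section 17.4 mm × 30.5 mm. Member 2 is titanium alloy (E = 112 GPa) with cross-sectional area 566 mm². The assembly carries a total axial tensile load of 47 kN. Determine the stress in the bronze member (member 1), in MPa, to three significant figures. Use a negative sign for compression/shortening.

41.2 MPa

A_1 = 530.7 mm².
Equal strain + equilibrium ⇒ each member carries load in proportion to AE: A₁E₁ = 55190000 N, A₂E₂ = 63390000 N, ΣAE = 118600000 N.
σ₁ = P·E₁/ΣAE = 47000·104000/118600000 = 41.22 MPa.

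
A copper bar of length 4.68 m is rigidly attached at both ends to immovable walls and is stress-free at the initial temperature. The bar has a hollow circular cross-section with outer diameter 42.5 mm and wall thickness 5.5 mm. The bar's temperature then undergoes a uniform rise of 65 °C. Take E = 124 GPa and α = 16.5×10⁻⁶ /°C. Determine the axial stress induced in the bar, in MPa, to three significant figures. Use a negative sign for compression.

Free thermal expansion αLΔT = 16.5e-6 · 4680 · 65 = 5.019 mm.
The walls impose strain ε = −(5.019)/4680 = -1.0725e-03; σ = Eε = 124000 · -1.0725e-03 = -133 MPa.

-133 MPa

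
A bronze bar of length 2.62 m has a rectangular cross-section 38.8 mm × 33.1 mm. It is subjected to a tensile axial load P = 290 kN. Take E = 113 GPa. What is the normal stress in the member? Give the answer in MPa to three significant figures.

A = 1284 mm².
σ = N/A = 290000/1284 = 225.8 MPa.

226 MPa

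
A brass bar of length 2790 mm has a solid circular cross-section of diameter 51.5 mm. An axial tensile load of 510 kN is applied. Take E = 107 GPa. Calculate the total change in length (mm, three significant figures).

6.38 mm

A = 2083 mm².
δ_mech = NL/(AE) = 510000·2790/(2083·107000) = 6.384 mm.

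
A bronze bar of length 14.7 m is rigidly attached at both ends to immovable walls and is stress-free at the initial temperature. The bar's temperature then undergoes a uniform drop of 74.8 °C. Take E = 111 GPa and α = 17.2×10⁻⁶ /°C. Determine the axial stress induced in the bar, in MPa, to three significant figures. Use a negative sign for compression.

143 MPa

Free thermal expansion αLΔT = 17.2e-6 · 14700 · -74.8 = -18.91 mm.
The walls impose strain ε = −(-18.91)/14700 = 1.2866e-03; σ = Eε = 111000 · 1.2866e-03 = 142.8 MPa.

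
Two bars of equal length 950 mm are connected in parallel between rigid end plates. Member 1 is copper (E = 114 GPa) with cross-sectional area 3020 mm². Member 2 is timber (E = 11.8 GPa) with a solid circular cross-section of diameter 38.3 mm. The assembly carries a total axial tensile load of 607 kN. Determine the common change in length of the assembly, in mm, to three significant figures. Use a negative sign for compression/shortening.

1.61 mm

A_2 = 1152 mm².
Equal strain + equilibrium ⇒ each member carries load in proportion to AE: A₁E₁ = 344300000 N, A₂E₂ = 13590000 N, ΣAE = 357900000 N.
δ = PL/ΣAE = 607000·950/357900000 = 1.611 mm.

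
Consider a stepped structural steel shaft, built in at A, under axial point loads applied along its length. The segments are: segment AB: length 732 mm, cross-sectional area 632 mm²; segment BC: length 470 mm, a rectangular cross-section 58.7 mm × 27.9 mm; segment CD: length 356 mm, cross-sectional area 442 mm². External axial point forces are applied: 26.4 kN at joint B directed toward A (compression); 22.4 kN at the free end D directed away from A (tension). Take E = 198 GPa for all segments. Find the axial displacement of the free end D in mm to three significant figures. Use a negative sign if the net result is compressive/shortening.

0.100 mm

Internal axial forces (sectioning from the free end, tension +): N_CD = 22.4 kN, N_BC = 22.4 kN, N_AB = -4 kN.
A_BC = 1638 mm².
δ_AB = -4000·732/(632·198000) = -0.0234 mm
δ_BC = 22400·470/(1638·198000) = 0.03247 mm
δ_CD = 22400·356/(442·198000) = 0.09112 mm
δ = Σδ_i = 0.1002 mm.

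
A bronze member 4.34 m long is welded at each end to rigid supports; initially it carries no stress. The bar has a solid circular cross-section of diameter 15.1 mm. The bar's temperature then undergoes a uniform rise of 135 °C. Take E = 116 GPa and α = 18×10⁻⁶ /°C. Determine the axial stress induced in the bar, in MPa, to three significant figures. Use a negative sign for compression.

Free thermal expansion αLΔT = 18e-6 · 4340 · 135 = 10.55 mm.
The walls impose strain ε = −(10.55)/4340 = -2.4300e-03; σ = Eε = 116000 · -2.4300e-03 = -281.9 MPa.

-282 MPa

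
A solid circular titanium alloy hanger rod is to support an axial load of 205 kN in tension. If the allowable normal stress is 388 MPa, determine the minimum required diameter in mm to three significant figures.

25.9 mm

Required area A ≥ P/σ_allow = 205000/388 = 528.4 mm².
For a solid circular section, d ≥ √(4A/π) = 25.94 mm.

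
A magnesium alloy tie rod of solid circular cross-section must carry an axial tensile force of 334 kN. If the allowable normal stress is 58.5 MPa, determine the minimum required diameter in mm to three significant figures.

85.3 mm

Required area A ≥ P/σ_allow = 334000/58.5 = 5709 mm².
For a solid circular section, d ≥ √(4A/π) = 85.26 mm.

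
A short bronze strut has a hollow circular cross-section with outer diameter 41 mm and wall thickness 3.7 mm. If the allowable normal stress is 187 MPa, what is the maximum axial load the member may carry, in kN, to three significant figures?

A = 433.6 mm².
P_max = σ_allow · A = 187 · 433.6 = 81080 N = 81.08 kN.

81.1 kN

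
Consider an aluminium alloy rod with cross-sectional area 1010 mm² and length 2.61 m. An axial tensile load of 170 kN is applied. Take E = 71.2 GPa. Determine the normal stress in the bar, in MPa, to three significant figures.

σ = N/A = 170000/1010 = 168.3 MPa.

168 MPa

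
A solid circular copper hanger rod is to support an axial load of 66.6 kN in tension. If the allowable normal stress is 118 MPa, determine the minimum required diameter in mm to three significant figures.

26.8 mm

Required area A ≥ P/σ_allow = 66600/118 = 564.4 mm².
For a solid circular section, d ≥ √(4A/π) = 26.81 mm.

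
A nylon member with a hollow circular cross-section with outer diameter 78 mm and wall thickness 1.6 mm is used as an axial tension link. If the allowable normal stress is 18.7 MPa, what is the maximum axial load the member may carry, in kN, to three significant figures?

A = 384 mm².
P_max = σ_allow · A = 18.7 · 384 = 7181 N = 7.181 kN.

7.18 kN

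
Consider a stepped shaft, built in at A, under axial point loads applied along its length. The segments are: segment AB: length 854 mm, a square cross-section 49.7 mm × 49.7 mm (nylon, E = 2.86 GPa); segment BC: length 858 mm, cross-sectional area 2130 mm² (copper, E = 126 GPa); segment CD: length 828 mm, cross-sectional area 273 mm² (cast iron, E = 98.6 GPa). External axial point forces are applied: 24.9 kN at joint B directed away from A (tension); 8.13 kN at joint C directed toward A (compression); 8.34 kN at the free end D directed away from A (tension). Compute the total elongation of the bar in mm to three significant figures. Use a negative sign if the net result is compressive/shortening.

Internal axial forces (sectioning from the free end, tension +): N_CD = 8.34 kN, N_BC = 0.21 kN, N_AB = 25.11 kN.
A_AB = 2470 mm².
δ_AB = 25110·854/(2470·2860) = 3.035 mm
δ_BC = 210·858/(2130·126000) = 0.0006714 mm
δ_CD = 8340·828/(273·98600) = 0.2565 mm
δ = Σδ_i = 3.293 mm.

3.29 mm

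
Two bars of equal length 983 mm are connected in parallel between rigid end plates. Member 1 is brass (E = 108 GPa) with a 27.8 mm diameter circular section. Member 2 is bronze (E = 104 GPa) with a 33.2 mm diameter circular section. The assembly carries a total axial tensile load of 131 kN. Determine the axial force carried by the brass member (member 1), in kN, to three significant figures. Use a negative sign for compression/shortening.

A_1 = 607 mm².
A_2 = 865.7 mm².
Equal strain + equilibrium ⇒ each member carries load in proportion to AE: A₁E₁ = 65550000 N, A₂E₂ = 90030000 N, ΣAE = 155600000 N.
F₁ = P·A₁E₁/ΣAE = 131000·65550000/155600000 = 55200 N.

55.2 kN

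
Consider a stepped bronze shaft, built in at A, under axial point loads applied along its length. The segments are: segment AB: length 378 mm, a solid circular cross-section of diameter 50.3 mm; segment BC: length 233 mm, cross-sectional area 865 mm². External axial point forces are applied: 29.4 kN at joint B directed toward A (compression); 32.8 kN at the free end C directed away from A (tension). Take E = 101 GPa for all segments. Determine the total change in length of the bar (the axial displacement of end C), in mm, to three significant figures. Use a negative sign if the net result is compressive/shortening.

Internal axial forces (sectioning from the free end, tension +): N_BC = 32.8 kN, N_AB = 3.4 kN.
A_AB = 1987 mm².
δ_AB = 3400·378/(1987·101000) = 0.006404 mm
δ_BC = 32800·233/(865·101000) = 0.08748 mm
δ = Σδ_i = 0.09388 mm.

0.0939 mm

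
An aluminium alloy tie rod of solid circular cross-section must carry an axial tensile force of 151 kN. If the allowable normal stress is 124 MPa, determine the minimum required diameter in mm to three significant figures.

39.4 mm

Required area A ≥ P/σ_allow = 151000/124 = 1218 mm².
For a solid circular section, d ≥ √(4A/π) = 39.38 mm.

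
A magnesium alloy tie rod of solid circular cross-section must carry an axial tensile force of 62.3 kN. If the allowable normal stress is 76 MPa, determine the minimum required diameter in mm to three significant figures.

Required area A ≥ P/σ_allow = 62300/76 = 819.7 mm².
For a solid circular section, d ≥ √(4A/π) = 32.31 mm.

32.3 mm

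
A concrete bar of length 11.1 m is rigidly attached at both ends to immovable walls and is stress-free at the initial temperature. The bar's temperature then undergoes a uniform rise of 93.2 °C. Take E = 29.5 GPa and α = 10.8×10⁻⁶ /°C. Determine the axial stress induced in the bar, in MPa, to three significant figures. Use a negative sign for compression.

Free thermal expansion αLΔT = 10.8e-6 · 11100 · 93.2 = 11.17 mm.
The walls impose strain ε = −(11.17)/11100 = -1.0066e-03; σ = Eε = 29500 · -1.0066e-03 = -29.69 MPa.

-29.7 MPa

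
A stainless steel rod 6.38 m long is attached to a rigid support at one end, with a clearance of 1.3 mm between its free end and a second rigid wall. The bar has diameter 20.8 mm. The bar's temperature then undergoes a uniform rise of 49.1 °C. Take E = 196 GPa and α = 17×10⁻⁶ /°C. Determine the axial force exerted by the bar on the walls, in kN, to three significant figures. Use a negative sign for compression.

Free thermal expansion αLΔT = 17e-6 · 6380 · 49.1 = 5.325 mm.
The walls engage after the gap closes; constrained expansion = 5.325 − 1.3 = 4.025 mm.
The walls impose strain ε = −(4.025)/6380 = -6.3094e-04; σ = Eε = 196000 · -6.3094e-04 = -123.7 MPa.
Wall reaction R = σ·A = -123.7·339.8 = -42020 N = -42.02 kN.

-42.0 kN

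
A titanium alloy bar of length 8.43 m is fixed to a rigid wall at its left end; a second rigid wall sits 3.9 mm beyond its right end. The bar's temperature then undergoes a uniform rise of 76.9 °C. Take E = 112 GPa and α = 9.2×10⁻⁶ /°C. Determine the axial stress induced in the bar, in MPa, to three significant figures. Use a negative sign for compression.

Free thermal expansion αLΔT = 9.2e-6 · 8430 · 76.9 = 5.964 mm.
The walls engage after the gap closes; constrained expansion = 5.964 − 3.9 = 2.064 mm.
The walls impose strain ε = −(2.064)/8430 = -2.4485e-04; σ = Eε = 112000 · -2.4485e-04 = -27.42 MPa.

-27.4 MPa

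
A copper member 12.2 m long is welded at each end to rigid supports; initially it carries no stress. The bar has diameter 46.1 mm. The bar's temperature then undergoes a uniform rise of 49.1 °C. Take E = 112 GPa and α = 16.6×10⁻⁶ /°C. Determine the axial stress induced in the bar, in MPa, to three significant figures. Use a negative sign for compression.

Free thermal expansion αLΔT = 16.6e-6 · 12200 · 49.1 = 9.944 mm.
The walls impose strain ε = −(9.944)/12200 = -8.1506e-04; σ = Eε = 112000 · -8.1506e-04 = -91.29 MPa.

-91.3 MPa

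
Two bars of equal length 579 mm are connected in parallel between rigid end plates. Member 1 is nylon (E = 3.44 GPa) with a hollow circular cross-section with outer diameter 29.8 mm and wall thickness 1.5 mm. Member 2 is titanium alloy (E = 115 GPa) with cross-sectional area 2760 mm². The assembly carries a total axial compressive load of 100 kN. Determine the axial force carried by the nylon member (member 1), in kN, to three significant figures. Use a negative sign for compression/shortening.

A_1 = 133.4 mm².
Equal strain + equilibrium ⇒ each member carries load in proportion to AE: A₁E₁ = 458800 N, A₂E₂ = 317400000 N, ΣAE = 317900000 N.
F₁ = P·A₁E₁/ΣAE = -100000·458800/317900000 = -144.3 N.

-0.144 kN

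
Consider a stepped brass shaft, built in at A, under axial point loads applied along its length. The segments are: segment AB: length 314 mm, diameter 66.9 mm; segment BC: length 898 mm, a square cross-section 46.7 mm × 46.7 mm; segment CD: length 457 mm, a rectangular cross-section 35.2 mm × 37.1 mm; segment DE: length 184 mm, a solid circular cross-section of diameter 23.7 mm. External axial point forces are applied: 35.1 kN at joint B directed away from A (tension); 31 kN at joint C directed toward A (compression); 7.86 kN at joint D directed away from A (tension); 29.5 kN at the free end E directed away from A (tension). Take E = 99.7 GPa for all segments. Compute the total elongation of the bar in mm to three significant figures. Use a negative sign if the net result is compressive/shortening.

0.318 mm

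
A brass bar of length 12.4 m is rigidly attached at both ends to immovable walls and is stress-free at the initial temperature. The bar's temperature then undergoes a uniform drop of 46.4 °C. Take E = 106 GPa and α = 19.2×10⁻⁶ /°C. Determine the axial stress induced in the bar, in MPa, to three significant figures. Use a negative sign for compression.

94.4 MPa

Free thermal expansion αLΔT = 19.2e-6 · 12400 · -46.4 = -11.05 mm.
The walls impose strain ε = −(-11.05)/12400 = 8.9088e-04; σ = Eε = 106000 · 8.9088e-04 = 94.43 MPa.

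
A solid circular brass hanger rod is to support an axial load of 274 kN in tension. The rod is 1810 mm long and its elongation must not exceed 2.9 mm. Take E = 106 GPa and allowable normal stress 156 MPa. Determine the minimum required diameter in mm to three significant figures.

Required area A ≥ P/σ_allow = 274000/156 = 1756 mm².
For a solid circular section, d ≥ √(4A/π) = 47.29 mm.
Elongation limit: A ≥ PL/(Eδ_allow) = 274000·1810/(106000·2.9) = 1613 mm² ⇒ d ≥ 45.32 mm.
The stress limit governs.

47.3 mm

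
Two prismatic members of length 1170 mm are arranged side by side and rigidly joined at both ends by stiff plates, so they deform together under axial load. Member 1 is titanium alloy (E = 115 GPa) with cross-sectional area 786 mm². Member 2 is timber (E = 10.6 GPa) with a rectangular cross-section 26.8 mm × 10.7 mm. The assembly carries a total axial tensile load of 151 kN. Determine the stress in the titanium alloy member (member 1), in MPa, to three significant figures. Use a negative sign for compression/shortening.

186 MPa

A_2 = 286.8 mm².
Equal strain + equilibrium ⇒ each member carries load in proportion to AE: A₁E₁ = 90390000 N, A₂E₂ = 3040000 N, ΣAE = 93430000 N.
σ₁ = P·E₁/ΣAE = 151000·115000/93430000 = 185.9 MPa.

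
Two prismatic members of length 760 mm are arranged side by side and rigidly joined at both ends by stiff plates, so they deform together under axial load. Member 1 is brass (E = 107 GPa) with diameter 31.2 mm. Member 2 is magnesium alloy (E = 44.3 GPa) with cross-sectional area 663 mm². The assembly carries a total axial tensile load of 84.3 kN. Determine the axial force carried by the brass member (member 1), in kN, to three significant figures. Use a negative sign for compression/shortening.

62.0 kN

A_1 = 764.5 mm².
Equal strain + equilibrium ⇒ each member carries load in proportion to AE: A₁E₁ = 81810000 N, A₂E₂ = 29370000 N, ΣAE = 111200000 N.
F₁ = P·A₁E₁/ΣAE = 84300·81810000/111200000 = 62030 N.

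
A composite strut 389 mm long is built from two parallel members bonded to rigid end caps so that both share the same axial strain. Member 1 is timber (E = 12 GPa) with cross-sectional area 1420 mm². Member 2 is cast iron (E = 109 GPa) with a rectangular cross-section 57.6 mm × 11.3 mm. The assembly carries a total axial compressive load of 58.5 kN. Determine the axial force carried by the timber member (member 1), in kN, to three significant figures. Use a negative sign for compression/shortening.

-11.3 kN

A_2 = 650.9 mm².
Equal strain + equilibrium ⇒ each member carries load in proportion to AE: A₁E₁ = 17040000 N, A₂E₂ = 70950000 N, ΣAE = 87990000 N.
F₁ = P·A₁E₁/ΣAE = -58500·17040000/87990000 = -11330 N.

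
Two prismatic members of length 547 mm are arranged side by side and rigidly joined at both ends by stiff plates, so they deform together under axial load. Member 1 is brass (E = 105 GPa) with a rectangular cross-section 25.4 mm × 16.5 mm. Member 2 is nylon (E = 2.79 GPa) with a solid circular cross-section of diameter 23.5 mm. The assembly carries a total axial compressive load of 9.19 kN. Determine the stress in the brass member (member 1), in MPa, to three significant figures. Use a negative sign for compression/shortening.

-21.3 MPa

A_1 = 419.1 mm².
A_2 = 433.7 mm².
Equal strain + equilibrium ⇒ each member carries load in proportion to AE: A₁E₁ = 44010000 N, A₂E₂ = 1210000 N, ΣAE = 45220000 N.
σ₁ = P·E₁/ΣAE = -9190·105000/45220000 = -21.34 MPa.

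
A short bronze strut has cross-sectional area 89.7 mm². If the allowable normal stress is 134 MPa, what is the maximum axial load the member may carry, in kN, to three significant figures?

12.0 kN

P_max = σ_allow · A = 134 · 89.7 = 12020 N = 12.02 kN.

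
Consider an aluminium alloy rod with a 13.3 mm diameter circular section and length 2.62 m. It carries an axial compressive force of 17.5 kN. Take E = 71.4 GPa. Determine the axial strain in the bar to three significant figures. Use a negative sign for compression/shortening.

-0.00176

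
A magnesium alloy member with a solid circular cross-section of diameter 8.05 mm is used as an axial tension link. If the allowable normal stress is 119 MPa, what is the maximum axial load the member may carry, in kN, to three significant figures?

A = 50.9 mm².
P_max = σ_allow · A = 119 · 50.9 = 6057 N = 6.057 kN.

6.06 kN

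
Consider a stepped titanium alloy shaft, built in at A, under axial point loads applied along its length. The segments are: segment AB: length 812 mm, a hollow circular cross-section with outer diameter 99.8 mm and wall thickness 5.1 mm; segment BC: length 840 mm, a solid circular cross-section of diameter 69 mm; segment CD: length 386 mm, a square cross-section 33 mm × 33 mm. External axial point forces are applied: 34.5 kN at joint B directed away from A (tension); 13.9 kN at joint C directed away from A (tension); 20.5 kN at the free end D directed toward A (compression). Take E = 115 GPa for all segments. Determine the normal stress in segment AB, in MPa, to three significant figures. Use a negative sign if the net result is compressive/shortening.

Internal axial forces (sectioning from the free end, tension +): N_CD = -20.5 kN, N_BC = -6.6 kN, N_AB = 27.9 kN.
A_AB = 1517 mm².
σ_AB = N_AB/A_AB = 27900/1517 = 18.39 MPa.

18.4 MPa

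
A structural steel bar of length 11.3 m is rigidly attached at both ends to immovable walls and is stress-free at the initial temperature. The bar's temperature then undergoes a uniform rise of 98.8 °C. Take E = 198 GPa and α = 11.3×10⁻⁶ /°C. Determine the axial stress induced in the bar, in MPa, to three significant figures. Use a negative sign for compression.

Free thermal expansion αLΔT = 11.3e-6 · 11300 · 98.8 = 12.62 mm.
The walls impose strain ε = −(12.62)/11300 = -1.1164e-03; σ = Eε = 198000 · -1.1164e-03 = -221.1 MPa.

-221 MPa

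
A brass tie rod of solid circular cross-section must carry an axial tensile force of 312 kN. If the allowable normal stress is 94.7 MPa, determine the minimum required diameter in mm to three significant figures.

64.8 mm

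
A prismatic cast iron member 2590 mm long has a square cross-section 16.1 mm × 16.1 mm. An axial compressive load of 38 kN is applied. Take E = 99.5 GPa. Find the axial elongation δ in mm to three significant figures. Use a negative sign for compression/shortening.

-3.82 mm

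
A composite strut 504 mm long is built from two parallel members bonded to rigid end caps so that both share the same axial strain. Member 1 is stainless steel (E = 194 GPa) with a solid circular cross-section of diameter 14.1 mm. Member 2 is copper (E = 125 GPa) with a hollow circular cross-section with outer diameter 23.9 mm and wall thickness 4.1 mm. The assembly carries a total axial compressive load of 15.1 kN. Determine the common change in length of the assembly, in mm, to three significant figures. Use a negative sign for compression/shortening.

-0.122 mm

A_1 = 156.1 mm².
A_2 = 255 mm².
Equal strain + equilibrium ⇒ each member carries load in proportion to AE: A₁E₁ = 30290000 N, A₂E₂ = 31880000 N, ΣAE = 62170000 N.
δ = PL/ΣAE = -15100·504/62170000 = -0.1224 mm.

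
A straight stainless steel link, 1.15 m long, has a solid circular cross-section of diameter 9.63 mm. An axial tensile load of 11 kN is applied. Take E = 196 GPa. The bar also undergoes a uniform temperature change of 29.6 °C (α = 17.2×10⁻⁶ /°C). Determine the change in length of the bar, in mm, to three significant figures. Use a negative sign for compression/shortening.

1.47 mm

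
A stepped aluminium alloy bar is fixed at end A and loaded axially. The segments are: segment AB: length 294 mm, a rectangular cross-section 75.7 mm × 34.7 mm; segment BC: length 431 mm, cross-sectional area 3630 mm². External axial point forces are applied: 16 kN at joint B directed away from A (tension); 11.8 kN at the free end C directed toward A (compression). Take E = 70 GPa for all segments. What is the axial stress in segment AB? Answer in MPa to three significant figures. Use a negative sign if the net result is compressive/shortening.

Internal axial forces (sectioning from the free end, tension +): N_BC = -11.8 kN, N_AB = 4.2 kN.
A_AB = 2627 mm².
σ_AB = N_AB/A_AB = 4200/2627 = 1.599 MPa.

1.60 MPa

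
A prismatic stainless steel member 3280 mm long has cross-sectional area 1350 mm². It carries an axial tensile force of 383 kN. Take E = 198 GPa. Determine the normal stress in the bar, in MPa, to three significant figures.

284 MPa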